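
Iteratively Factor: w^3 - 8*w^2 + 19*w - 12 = (w - 4)*(w^2 - 4*w + 3) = (w - 4)*(w - 3)*(w - 1)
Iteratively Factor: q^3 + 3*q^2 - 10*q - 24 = (q + 4)*(q^2 - q - 6) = (q + 2)*(q + 4)*(q - 3)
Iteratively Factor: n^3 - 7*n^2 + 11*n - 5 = (n - 1)*(n^2 - 6*n + 5) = (n - 5)*(n - 1)*(n - 1)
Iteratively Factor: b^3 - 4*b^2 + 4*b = (b - 2)*(b^2 - 2*b) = b*(b - 2)*(b - 2)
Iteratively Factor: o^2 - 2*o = (o)*(o - 2)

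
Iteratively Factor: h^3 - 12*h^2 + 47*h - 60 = (h - 5)*(h^2 - 7*h + 12) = (h - 5)*(h - 4)*(h - 3)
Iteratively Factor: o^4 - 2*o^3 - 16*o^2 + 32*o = (o - 4)*(o^3 + 2*o^2 - 8*o) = (o - 4)*(o - 2)*(o^2 + 4*o) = o*(o - 4)*(o - 2)*(o + 4)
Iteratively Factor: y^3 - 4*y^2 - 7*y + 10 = (y + 2)*(y^2 - 6*y + 5) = (y - 1)*(y + 2)*(y - 5)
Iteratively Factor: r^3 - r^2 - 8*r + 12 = (r - 2)*(r^2 + r - 6) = (r - 2)*(r + 3)*(r - 2)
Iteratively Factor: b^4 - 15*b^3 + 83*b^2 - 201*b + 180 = (b - 4)*(b^3 - 11*b^2 + 39*b - 45) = (b - 5)*(b - 4)*(b^2 - 6*b + 9) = (b - 5)*(b - 4)*(b - 3)*(b - 3)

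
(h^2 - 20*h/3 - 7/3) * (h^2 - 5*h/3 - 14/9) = h^4 - 25*h^3/3 + 65*h^2/9 + 385*h/27 + 98/27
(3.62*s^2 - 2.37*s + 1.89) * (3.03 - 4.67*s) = -16.9054*s^3 + 22.0365*s^2 - 16.0074*s + 5.7267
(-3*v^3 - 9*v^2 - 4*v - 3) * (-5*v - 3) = 15*v^4 + 54*v^3 + 47*v^2 + 27*v + 9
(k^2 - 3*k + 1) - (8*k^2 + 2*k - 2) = -7*k^2 - 5*k + 3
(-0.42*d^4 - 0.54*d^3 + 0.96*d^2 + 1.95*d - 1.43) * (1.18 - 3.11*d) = 1.3062*d^5 + 1.1838*d^4 - 3.6228*d^3 - 4.9317*d^2 + 6.7483*d - 1.6874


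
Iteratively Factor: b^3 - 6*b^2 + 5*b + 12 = (b + 1)*(b^2 - 7*b + 12) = (b - 4)*(b + 1)*(b - 3)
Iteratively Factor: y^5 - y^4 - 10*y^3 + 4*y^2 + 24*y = (y - 3)*(y^4 + 2*y^3 - 4*y^2 - 8*y) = y*(y - 3)*(y^3 + 2*y^2 - 4*y - 8) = y*(y - 3)*(y + 2)*(y^2 - 4) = y*(y - 3)*(y + 2)^2*(y - 2)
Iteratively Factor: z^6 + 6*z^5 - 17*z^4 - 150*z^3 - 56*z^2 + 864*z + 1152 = (z + 4)*(z^5 + 2*z^4 - 25*z^3 - 50*z^2 + 144*z + 288) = (z - 4)*(z + 4)*(z^4 + 6*z^3 - z^2 - 54*z - 72) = (z - 4)*(z + 4)^2*(z^3 + 2*z^2 - 9*z - 18) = (z - 4)*(z - 3)*(z + 4)^2*(z^2 + 5*z + 6) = (z - 4)*(z - 3)*(z + 3)*(z + 4)^2*(z + 2)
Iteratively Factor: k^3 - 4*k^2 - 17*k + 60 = (k - 5)*(k^2 + k - 12) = (k - 5)*(k + 4)*(k - 3)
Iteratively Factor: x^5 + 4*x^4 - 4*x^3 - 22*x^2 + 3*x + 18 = (x - 1)*(x^4 + 5*x^3 + x^2 - 21*x - 18) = (x - 1)*(x + 1)*(x^3 + 4*x^2 - 3*x - 18) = (x - 1)*(x + 1)*(x + 3)*(x^2 + x - 6) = (x - 1)*(x + 1)*(x + 3)^2*(x - 2)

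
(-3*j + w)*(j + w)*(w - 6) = -3*j^2*w + 18*j^2 - 2*j*w^2 + 12*j*w + w^3 - 6*w^2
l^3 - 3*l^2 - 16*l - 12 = (l - 6)*(l + 1)*(l + 2)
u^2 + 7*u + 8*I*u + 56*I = (u + 7)*(u + 8*I)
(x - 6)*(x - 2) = x^2 - 8*x + 12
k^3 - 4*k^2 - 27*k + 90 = (k - 6)*(k - 3)*(k + 5)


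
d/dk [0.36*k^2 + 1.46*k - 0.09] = 0.72*k + 1.46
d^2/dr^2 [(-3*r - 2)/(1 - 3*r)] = 54/(3*r - 1)^3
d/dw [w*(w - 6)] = 2*w - 6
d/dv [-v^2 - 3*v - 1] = -2*v - 3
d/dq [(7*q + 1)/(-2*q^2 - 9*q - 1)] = 2*(7*q^2 + 2*q + 1)/(4*q^4 + 36*q^3 + 85*q^2 + 18*q + 1)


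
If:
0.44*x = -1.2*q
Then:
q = -0.366666666666667*x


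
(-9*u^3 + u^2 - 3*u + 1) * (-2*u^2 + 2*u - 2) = 18*u^5 - 20*u^4 + 26*u^3 - 10*u^2 + 8*u - 2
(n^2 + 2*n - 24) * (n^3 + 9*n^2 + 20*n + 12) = n^5 + 11*n^4 + 14*n^3 - 164*n^2 - 456*n - 288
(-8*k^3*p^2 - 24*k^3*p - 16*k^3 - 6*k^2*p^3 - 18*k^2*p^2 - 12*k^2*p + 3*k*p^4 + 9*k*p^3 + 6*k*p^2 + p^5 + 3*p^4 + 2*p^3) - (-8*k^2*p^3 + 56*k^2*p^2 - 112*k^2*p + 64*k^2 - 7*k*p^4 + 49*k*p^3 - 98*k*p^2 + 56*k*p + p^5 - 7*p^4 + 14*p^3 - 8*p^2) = -8*k^3*p^2 - 24*k^3*p - 16*k^3 + 2*k^2*p^3 - 74*k^2*p^2 + 100*k^2*p - 64*k^2 + 10*k*p^4 - 40*k*p^3 + 104*k*p^2 - 56*k*p + 10*p^4 - 12*p^3 + 8*p^2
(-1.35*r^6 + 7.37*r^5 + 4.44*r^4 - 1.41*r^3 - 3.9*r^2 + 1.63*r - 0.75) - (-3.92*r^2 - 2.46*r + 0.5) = -1.35*r^6 + 7.37*r^5 + 4.44*r^4 - 1.41*r^3 + 0.02*r^2 + 4.09*r - 1.25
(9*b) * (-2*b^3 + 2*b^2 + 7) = -18*b^4 + 18*b^3 + 63*b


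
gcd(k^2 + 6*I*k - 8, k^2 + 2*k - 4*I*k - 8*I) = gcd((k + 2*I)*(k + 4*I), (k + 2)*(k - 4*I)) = 1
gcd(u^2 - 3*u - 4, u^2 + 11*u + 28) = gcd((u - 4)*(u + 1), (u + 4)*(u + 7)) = 1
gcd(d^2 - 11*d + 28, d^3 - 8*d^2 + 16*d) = d - 4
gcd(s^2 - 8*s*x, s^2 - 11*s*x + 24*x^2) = -s + 8*x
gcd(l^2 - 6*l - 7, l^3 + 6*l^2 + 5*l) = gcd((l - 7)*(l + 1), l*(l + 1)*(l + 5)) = l + 1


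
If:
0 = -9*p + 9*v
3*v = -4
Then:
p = -4/3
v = -4/3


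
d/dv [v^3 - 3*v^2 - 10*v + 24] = 3*v^2 - 6*v - 10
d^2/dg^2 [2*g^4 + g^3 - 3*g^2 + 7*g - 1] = 24*g^2 + 6*g - 6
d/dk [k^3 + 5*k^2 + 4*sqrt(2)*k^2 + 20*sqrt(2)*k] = 3*k^2 + 10*k + 8*sqrt(2)*k + 20*sqrt(2)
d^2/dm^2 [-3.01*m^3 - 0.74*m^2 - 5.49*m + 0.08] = -18.06*m - 1.48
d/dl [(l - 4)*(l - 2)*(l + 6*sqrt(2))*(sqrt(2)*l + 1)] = 4*sqrt(2)*l^3 - 18*sqrt(2)*l^2 + 39*l^2 - 156*l + 28*sqrt(2)*l - 36*sqrt(2) + 104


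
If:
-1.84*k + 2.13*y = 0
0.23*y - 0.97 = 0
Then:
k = 4.88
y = 4.22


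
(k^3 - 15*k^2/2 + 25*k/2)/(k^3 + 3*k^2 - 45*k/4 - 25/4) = 2*k*(k - 5)/(2*k^2 + 11*k + 5)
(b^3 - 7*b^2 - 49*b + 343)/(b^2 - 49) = b - 7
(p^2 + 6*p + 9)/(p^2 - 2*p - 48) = (p^2 + 6*p + 9)/(p^2 - 2*p - 48)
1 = 1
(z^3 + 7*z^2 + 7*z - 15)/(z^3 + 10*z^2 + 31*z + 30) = (z - 1)/(z + 2)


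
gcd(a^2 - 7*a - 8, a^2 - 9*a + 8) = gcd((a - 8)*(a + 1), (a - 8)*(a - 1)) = a - 8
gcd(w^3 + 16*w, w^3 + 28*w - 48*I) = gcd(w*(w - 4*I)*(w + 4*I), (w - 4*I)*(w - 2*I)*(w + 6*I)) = w - 4*I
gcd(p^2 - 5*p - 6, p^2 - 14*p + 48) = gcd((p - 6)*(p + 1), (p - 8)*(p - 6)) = p - 6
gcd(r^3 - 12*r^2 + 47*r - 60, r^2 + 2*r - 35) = r - 5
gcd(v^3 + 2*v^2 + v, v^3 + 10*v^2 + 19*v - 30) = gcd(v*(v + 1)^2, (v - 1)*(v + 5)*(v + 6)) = 1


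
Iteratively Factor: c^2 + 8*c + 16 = (c + 4)*(c + 4)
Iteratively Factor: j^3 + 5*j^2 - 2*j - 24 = (j - 2)*(j^2 + 7*j + 12) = (j - 2)*(j + 3)*(j + 4)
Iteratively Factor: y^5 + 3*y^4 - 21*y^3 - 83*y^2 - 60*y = (y + 1)*(y^4 + 2*y^3 - 23*y^2 - 60*y) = (y + 1)*(y + 3)*(y^3 - y^2 - 20*y) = (y - 5)*(y + 1)*(y + 3)*(y^2 + 4*y) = (y - 5)*(y + 1)*(y + 3)*(y + 4)*(y)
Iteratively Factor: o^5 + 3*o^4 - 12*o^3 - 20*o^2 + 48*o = (o + 4)*(o^4 - o^3 - 8*o^2 + 12*o) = o*(o + 4)*(o^3 - o^2 - 8*o + 12) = o*(o - 2)*(o + 4)*(o^2 + o - 6) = o*(o - 2)^2*(o + 4)*(o + 3)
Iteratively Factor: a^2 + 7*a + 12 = (a + 3)*(a + 4)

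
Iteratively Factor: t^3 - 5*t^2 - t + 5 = (t - 5)*(t^2 - 1) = (t - 5)*(t - 1)*(t + 1)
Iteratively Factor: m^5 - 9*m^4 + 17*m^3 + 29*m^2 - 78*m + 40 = (m - 1)*(m^4 - 8*m^3 + 9*m^2 + 38*m - 40) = (m - 4)*(m - 1)*(m^3 - 4*m^2 - 7*m + 10) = (m - 4)*(m - 1)^2*(m^2 - 3*m - 10) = (m - 5)*(m - 4)*(m - 1)^2*(m + 2)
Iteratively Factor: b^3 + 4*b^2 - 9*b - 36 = (b + 3)*(b^2 + b - 12) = (b + 3)*(b + 4)*(b - 3)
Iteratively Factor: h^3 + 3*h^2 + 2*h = (h + 1)*(h^2 + 2*h) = h*(h + 1)*(h + 2)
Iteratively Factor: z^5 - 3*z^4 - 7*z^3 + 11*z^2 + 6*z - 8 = (z - 4)*(z^4 + z^3 - 3*z^2 - z + 2) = (z - 4)*(z - 1)*(z^3 + 2*z^2 - z - 2) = (z - 4)*(z - 1)^2*(z^2 + 3*z + 2) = (z - 4)*(z - 1)^2*(z + 2)*(z + 1)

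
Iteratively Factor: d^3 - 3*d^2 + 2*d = (d)*(d^2 - 3*d + 2) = d*(d - 2)*(d - 1)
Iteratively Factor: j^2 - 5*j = (j)*(j - 5)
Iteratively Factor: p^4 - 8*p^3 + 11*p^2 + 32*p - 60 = (p - 5)*(p^3 - 3*p^2 - 4*p + 12) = (p - 5)*(p - 3)*(p^2 - 4) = (p - 5)*(p - 3)*(p - 2)*(p + 2)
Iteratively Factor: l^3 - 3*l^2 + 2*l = (l - 1)*(l^2 - 2*l) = l*(l - 1)*(l - 2)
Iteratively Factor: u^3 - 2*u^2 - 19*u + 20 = (u - 1)*(u^2 - u - 20) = (u - 5)*(u - 1)*(u + 4)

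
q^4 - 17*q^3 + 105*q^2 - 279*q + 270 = (q - 6)*(q - 5)*(q - 3)^2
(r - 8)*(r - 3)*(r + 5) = r^3 - 6*r^2 - 31*r + 120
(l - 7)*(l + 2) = l^2 - 5*l - 14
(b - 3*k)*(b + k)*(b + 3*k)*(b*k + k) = b^4*k + b^3*k^2 + b^3*k - 9*b^2*k^3 + b^2*k^2 - 9*b*k^4 - 9*b*k^3 - 9*k^4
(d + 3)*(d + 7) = d^2 + 10*d + 21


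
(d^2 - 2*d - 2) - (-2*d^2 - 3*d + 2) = 3*d^2 + d - 4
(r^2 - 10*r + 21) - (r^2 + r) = 21 - 11*r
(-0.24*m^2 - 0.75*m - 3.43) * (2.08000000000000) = -0.4992*m^2 - 1.56*m - 7.1344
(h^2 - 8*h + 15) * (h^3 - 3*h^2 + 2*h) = h^5 - 11*h^4 + 41*h^3 - 61*h^2 + 30*h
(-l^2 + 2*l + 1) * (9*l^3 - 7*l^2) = -9*l^5 + 25*l^4 - 5*l^3 - 7*l^2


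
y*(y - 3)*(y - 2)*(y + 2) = y^4 - 3*y^3 - 4*y^2 + 12*y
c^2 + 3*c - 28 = (c - 4)*(c + 7)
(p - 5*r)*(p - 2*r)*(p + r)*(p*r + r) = p^4*r - 6*p^3*r^2 + p^3*r + 3*p^2*r^3 - 6*p^2*r^2 + 10*p*r^4 + 3*p*r^3 + 10*r^4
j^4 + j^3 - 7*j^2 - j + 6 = (j - 2)*(j - 1)*(j + 1)*(j + 3)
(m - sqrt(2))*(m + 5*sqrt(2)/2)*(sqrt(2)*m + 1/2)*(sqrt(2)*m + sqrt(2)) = 2*m^4 + 2*m^3 + 7*sqrt(2)*m^3/2 - 17*m^2/2 + 7*sqrt(2)*m^2/2 - 17*m/2 - 5*sqrt(2)*m/2 - 5*sqrt(2)/2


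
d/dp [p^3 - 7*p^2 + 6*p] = 3*p^2 - 14*p + 6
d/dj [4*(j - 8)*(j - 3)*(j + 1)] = 12*j^2 - 80*j + 52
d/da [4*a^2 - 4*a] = 8*a - 4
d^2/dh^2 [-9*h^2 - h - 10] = -18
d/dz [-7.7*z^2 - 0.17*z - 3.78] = -15.4*z - 0.17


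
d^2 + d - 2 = (d - 1)*(d + 2)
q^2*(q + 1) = q^3 + q^2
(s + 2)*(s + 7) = s^2 + 9*s + 14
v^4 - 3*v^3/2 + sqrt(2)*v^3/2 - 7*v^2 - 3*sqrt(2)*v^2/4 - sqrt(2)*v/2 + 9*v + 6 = (v - 2)*(v + 1/2)*(v - 3*sqrt(2)/2)*(v + 2*sqrt(2))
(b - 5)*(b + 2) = b^2 - 3*b - 10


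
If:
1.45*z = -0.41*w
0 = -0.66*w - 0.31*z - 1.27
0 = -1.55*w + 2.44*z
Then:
No Solution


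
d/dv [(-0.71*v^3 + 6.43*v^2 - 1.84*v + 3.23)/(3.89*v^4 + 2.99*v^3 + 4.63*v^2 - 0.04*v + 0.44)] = (2.7619*v^6 - 50.0254*v^5 - 1.04020000000001*v^4 - 39.1988*v^3 - 21.6483*v^2 - 24.2514*v - 0.6804)/(15.1321*v^8 + 23.2622*v^7 + 44.9615*v^6 + 27.3762*v^5 + 24.6209*v^4 + 2.2608*v^3 + 4.076*v^2 - 0.0352*v + 0.1936)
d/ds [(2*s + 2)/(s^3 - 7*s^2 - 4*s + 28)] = 4*(-s^3 + 2*s^2 + 7*s + 16)/(s^6 - 14*s^5 + 41*s^4 + 112*s^3 - 376*s^2 - 224*s + 784)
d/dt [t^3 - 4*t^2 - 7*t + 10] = 3*t^2 - 8*t - 7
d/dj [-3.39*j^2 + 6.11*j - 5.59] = 6.11 - 6.78*j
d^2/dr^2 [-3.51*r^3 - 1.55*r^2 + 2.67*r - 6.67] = -21.06*r - 3.1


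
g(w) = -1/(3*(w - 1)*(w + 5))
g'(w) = 1/(3*(w - 1)*(w + 5)^2) + 1/(3*(w - 1)^2*(w + 5))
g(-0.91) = 0.04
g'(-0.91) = 0.01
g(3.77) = -0.01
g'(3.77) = 0.01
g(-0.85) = 0.04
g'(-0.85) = 0.01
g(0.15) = 0.08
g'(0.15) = 0.07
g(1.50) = -0.10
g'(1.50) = 0.22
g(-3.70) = 0.05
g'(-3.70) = -0.03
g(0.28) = 0.09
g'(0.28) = 0.11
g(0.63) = 0.16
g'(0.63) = 0.40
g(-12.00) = 0.00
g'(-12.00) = 0.00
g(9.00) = 0.00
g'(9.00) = 0.00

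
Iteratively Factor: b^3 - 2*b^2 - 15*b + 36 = (b - 3)*(b^2 + b - 12) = (b - 3)^2*(b + 4)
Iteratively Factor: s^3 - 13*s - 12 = (s - 4)*(s^2 + 4*s + 3) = (s - 4)*(s + 3)*(s + 1)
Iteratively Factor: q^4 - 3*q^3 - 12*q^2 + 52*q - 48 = (q - 3)*(q^3 - 12*q + 16) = (q - 3)*(q - 2)*(q^2 + 2*q - 8) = (q - 3)*(q - 2)*(q + 4)*(q - 2)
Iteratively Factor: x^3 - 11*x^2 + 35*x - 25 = (x - 5)*(x^2 - 6*x + 5) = (x - 5)^2*(x - 1)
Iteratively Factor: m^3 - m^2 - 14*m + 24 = (m + 4)*(m^2 - 5*m + 6) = (m - 3)*(m + 4)*(m - 2)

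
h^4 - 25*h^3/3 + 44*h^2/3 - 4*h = h*(h - 6)*(h - 2)*(h - 1/3)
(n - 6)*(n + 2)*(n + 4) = n^3 - 28*n - 48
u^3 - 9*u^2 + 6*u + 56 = (u - 7)*(u - 4)*(u + 2)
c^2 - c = c*(c - 1)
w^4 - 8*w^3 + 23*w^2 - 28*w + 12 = (w - 3)*(w - 2)^2*(w - 1)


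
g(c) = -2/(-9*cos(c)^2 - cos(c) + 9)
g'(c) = -2*(-18*sin(c)*cos(c) - sin(c))/(-9*cos(c)^2 - cos(c) + 9)^2 = 2*(18*cos(c) + 1)*sin(c)/(-9*sin(c)^2 + cos(c))^2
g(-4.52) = -0.23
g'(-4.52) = -0.06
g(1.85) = -0.23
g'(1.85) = -0.10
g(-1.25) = -0.26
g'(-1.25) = -0.21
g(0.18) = 2.88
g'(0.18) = 13.85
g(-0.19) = 3.03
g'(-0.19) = -16.15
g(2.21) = -0.31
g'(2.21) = -0.38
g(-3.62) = -0.72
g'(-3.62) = -1.77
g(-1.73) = -0.22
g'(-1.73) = 0.05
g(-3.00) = -1.71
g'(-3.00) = 3.47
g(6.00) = 7.77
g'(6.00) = -154.07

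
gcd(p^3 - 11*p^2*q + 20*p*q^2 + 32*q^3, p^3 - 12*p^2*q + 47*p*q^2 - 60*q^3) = p - 4*q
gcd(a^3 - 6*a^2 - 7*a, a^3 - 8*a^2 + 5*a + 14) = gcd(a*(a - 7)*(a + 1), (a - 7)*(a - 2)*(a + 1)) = a^2 - 6*a - 7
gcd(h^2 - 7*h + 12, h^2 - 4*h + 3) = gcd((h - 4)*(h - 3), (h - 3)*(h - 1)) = h - 3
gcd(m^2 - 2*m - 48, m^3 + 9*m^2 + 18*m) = m + 6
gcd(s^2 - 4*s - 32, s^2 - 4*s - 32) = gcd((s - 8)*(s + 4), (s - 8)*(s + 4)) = s^2 - 4*s - 32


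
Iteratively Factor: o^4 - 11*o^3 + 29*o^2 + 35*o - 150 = (o - 3)*(o^3 - 8*o^2 + 5*o + 50) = (o - 5)*(o - 3)*(o^2 - 3*o - 10) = (o - 5)^2*(o - 3)*(o + 2)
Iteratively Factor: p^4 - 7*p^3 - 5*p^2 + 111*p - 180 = (p - 3)*(p^3 - 4*p^2 - 17*p + 60) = (p - 5)*(p - 3)*(p^2 + p - 12) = (p - 5)*(p - 3)^2*(p + 4)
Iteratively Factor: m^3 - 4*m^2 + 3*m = (m - 1)*(m^2 - 3*m) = (m - 3)*(m - 1)*(m)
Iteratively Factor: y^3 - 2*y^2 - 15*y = (y + 3)*(y^2 - 5*y) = (y - 5)*(y + 3)*(y)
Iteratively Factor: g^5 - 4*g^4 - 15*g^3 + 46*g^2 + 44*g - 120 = (g - 5)*(g^4 + g^3 - 10*g^2 - 4*g + 24) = (g - 5)*(g - 2)*(g^3 + 3*g^2 - 4*g - 12) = (g - 5)*(g - 2)*(g + 2)*(g^2 + g - 6) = (g - 5)*(g - 2)^2*(g + 2)*(g + 3)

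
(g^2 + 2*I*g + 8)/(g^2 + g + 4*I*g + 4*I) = (g - 2*I)/(g + 1)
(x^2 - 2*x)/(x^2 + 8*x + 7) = x*(x - 2)/(x^2 + 8*x + 7)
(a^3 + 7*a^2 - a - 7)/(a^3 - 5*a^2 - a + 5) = (a + 7)/(a - 5)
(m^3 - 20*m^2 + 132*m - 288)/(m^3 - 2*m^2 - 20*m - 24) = (m^2 - 14*m + 48)/(m^2 + 4*m + 4)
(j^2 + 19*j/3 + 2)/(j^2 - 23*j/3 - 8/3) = (j + 6)/(j - 8)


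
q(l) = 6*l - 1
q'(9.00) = 6.00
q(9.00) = 53.00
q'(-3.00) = 6.00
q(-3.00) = -19.00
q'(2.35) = 6.00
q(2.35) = 13.10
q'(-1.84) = 6.00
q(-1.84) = -12.04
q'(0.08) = 6.00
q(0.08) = -0.52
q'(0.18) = 6.00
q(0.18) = 0.08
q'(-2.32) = 6.00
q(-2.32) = -14.92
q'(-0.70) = 6.00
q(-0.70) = -5.20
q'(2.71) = 6.00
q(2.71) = 15.26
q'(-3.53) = 6.00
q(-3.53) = -22.18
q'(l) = 6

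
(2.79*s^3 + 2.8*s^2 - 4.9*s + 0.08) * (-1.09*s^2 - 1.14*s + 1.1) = -3.0411*s^5 - 6.2326*s^4 + 5.218*s^3 + 8.5788*s^2 - 5.4812*s + 0.088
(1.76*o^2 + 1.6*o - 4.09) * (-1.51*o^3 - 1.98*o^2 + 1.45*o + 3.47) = -2.6576*o^5 - 5.9008*o^4 + 5.5599*o^3 + 16.5254*o^2 - 0.378499999999999*o - 14.1923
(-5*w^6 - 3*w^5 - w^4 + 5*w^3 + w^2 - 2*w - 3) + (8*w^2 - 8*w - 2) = -5*w^6 - 3*w^5 - w^4 + 5*w^3 + 9*w^2 - 10*w - 5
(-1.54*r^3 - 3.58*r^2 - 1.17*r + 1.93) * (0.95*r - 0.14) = -1.463*r^4 - 3.1854*r^3 - 0.6103*r^2 + 1.9973*r - 0.2702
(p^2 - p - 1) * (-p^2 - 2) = -p^4 + p^3 - p^2 + 2*p + 2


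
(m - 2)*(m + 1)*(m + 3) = m^3 + 2*m^2 - 5*m - 6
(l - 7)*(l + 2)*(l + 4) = l^3 - l^2 - 34*l - 56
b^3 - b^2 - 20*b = b*(b - 5)*(b + 4)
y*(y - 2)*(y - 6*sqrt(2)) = y^3 - 6*sqrt(2)*y^2 - 2*y^2 + 12*sqrt(2)*y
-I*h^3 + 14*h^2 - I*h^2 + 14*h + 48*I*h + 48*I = (h + 6*I)*(h + 8*I)*(-I*h - I)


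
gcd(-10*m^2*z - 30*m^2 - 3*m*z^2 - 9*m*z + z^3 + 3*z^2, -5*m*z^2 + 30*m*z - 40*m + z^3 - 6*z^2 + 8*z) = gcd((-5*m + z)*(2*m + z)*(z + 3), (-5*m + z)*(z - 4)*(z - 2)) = -5*m + z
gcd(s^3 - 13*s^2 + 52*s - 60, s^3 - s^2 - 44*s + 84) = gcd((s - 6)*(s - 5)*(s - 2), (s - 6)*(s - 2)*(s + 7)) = s^2 - 8*s + 12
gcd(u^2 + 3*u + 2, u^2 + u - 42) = 1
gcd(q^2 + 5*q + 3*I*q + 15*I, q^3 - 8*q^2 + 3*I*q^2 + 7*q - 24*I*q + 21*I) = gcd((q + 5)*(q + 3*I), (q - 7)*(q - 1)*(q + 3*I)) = q + 3*I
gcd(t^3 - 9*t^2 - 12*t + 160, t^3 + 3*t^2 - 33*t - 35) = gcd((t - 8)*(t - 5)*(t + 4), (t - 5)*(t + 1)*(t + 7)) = t - 5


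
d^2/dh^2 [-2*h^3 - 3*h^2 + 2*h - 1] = -12*h - 6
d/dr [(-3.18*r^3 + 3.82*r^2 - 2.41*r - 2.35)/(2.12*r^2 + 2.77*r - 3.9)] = (-6.7416*r^4 - 17.6172*r^3 + 52.8966*r^2 - 19.832*r + 15.9085)/(4.4944*r^4 + 11.7448*r^3 - 8.8631*r^2 - 21.606*r + 15.21)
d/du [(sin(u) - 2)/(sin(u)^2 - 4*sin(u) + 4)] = -cos(u)/(sin(u) - 2)^2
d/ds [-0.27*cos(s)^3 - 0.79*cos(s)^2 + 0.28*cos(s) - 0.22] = (0.81*cos(s)^2 + 1.58*cos(s) - 0.28)*sin(s)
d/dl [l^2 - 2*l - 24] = 2*l - 2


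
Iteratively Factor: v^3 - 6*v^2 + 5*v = (v)*(v^2 - 6*v + 5) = v*(v - 5)*(v - 1)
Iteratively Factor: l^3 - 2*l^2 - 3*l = (l)*(l^2 - 2*l - 3) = l*(l - 3)*(l + 1)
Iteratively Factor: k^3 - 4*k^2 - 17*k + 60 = (k - 3)*(k^2 - k - 20) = (k - 5)*(k - 3)*(k + 4)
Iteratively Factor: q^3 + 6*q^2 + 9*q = (q + 3)*(q^2 + 3*q) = (q + 3)^2*(q)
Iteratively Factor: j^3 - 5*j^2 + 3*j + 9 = (j - 3)*(j^2 - 2*j - 3) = (j - 3)^2*(j + 1)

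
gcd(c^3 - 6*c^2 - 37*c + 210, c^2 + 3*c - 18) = c + 6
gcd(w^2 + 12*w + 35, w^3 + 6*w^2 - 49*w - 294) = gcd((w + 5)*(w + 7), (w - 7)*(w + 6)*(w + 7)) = w + 7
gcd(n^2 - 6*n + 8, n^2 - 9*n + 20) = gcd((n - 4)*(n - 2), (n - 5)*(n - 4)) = n - 4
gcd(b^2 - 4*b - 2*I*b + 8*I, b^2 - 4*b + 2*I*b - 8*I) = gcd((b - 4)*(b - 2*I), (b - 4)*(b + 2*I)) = b - 4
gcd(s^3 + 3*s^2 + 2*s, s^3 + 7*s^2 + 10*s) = s^2 + 2*s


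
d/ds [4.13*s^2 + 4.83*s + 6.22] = 8.26*s + 4.83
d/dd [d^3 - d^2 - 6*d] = 3*d^2 - 2*d - 6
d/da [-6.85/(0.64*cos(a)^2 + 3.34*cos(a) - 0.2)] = -(8.768*cos(a) + 22.879)*sin(a)/(0.64*cos(a)^2 + 3.34*cos(a) - 0.2)^2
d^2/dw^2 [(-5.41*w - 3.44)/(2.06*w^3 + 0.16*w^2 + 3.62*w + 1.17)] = (-137.747256*w^5 - 185.874624*w^4 + 62.2687279999999*w^3 + 2.025192*w^2 + 43.868352*w - 43.043308)/(8.741816*w^9 + 2.036928*w^8 + 46.243704*w^7 + 22.058044*w^6 + 83.577*w^5 + 58.729512*w^4 + 59.963714*w^3 + 46.653516*w^2 + 14.866254*w + 1.601613)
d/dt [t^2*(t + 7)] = t*(3*t + 14)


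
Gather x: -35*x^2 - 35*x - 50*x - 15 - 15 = -35*x^2 - 85*x - 30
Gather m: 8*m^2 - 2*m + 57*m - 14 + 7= 8*m^2 + 55*m - 7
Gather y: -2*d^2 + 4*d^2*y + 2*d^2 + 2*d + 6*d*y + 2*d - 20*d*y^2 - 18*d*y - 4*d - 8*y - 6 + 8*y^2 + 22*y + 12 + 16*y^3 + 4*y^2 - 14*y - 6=16*y^3 + y^2*(12 - 20*d) + y*(4*d^2 - 12*d)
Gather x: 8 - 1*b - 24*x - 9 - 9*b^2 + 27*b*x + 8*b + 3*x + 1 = -9*b^2 + 7*b + x*(27*b - 21)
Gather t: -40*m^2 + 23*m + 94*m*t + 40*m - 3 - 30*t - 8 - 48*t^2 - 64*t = -40*m^2 + 63*m - 48*t^2 + t*(94*m - 94) - 11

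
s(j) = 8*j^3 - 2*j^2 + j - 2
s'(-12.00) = 3505.00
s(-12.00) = -14126.00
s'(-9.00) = 1981.00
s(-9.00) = -6005.00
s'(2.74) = 170.22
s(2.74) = 150.29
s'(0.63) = 8.01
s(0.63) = -0.16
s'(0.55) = 6.06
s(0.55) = -0.72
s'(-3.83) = 368.37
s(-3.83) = -484.62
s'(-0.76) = 17.90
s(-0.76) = -7.43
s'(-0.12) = 1.83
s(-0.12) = -2.16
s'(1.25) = 33.50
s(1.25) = 11.75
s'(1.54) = 51.76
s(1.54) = 24.01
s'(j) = 24*j^2 - 4*j + 1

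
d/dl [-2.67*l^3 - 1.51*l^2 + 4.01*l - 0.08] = -8.01*l^2 - 3.02*l + 4.01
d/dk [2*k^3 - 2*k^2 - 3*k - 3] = 6*k^2 - 4*k - 3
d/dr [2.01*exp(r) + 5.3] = 2.01*exp(r)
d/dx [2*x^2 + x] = 4*x + 1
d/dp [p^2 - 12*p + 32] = 2*p - 12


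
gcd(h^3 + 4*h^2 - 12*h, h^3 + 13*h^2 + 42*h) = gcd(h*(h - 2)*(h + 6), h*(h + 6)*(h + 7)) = h^2 + 6*h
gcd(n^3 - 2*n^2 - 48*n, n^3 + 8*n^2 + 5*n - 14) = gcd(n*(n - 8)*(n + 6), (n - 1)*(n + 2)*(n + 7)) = 1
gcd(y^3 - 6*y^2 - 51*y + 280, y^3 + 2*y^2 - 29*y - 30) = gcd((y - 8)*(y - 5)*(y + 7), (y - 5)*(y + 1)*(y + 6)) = y - 5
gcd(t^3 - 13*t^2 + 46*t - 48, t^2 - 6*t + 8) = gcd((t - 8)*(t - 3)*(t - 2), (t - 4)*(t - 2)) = t - 2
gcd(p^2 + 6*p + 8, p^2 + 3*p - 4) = p + 4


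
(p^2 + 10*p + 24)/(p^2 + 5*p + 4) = (p + 6)/(p + 1)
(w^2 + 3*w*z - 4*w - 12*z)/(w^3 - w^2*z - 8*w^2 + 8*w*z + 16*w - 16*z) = (-w - 3*z)/(-w^2 + w*z + 4*w - 4*z)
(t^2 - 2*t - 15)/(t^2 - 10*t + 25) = (t + 3)/(t - 5)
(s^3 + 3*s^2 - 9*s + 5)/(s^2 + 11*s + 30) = (s^2 - 2*s + 1)/(s + 6)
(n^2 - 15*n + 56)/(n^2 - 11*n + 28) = (n - 8)/(n - 4)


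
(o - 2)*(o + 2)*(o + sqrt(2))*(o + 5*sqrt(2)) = o^4 + 6*sqrt(2)*o^3 + 6*o^2 - 24*sqrt(2)*o - 40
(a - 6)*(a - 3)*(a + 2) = a^3 - 7*a^2 + 36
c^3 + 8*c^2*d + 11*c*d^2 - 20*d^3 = (c - d)*(c + 4*d)*(c + 5*d)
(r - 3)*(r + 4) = r^2 + r - 12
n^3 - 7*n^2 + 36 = (n - 6)*(n - 3)*(n + 2)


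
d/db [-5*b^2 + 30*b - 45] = 30 - 10*b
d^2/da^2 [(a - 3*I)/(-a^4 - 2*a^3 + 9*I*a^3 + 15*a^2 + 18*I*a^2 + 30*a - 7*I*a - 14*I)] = (-12*a^5 + a^4*(-32 + 180*I) + a^3*(990 + 440*I) + a^2*(2328 - 1974*I) + a*(306 - 4712*I) - 1064 - 2754*I)/(a^10 + a^9*(6 - 25*I) + a^8*(-225 - 150*I) + a^7*(-1414 + 761*I) + a^6*(-505 + 6166*I) + a^5*(12138 + 10065*I) + a^4*(26549 - 7514*I) + a^3*(9598 - 31661*I) + a^2*(-18228 - 19278*I) + a*(-12152 + 4116*I) + 2744*I)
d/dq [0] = 0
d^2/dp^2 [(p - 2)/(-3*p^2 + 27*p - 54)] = 2*(-(p - 2)*(2*p - 9)^2 + (3*p - 11)*(p^2 - 9*p + 18))/(3*(p^2 - 9*p + 18)^3)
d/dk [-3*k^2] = -6*k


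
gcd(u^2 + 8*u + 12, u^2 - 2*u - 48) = u + 6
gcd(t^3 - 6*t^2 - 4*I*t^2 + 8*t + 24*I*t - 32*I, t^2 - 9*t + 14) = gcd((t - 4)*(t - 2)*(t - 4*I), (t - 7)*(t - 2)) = t - 2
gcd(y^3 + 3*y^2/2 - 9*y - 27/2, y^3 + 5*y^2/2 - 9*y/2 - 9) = y^2 + 9*y/2 + 9/2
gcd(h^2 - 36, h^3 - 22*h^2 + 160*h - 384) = h - 6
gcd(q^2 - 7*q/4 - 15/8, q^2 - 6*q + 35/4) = q - 5/2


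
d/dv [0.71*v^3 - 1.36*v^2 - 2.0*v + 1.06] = 2.13*v^2 - 2.72*v - 2.0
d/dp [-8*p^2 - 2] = -16*p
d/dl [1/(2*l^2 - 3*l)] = (3 - 4*l)/(l^2*(2*l - 3)^2)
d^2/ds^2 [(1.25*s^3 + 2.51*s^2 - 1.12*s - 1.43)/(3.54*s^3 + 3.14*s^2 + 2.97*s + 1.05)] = (5.6843418860808e-14*s^7 + 35.1196319999999*s^6 - 163.065852*s^5 - 503.831916*s^4 - 416.480666*s^3 - 151.111362*s^2 - 17.698914*s - 3.278364)/(44.361864*s^9 + 118.047672*s^8 + 216.365508*s^7 + 268.513676*s^6 + 251.555274*s^5 + 180.387558*s^4 + 96.659163*s^3 + 38.171385*s^2 + 9.823275*s + 1.157625)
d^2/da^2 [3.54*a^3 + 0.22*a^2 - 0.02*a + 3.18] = 21.24*a + 0.44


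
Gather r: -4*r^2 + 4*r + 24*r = -4*r^2 + 28*r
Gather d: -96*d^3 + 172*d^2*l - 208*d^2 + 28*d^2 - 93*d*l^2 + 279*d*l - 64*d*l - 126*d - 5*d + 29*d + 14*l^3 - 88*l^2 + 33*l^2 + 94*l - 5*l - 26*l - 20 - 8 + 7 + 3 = -96*d^3 + d^2*(172*l - 180) + d*(-93*l^2 + 215*l - 102) + 14*l^3 - 55*l^2 + 63*l - 18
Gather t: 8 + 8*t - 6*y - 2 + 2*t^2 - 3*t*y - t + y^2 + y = 2*t^2 + t*(7 - 3*y) + y^2 - 5*y + 6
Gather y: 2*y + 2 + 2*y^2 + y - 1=2*y^2 + 3*y + 1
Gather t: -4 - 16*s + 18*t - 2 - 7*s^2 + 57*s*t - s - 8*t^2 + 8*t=-7*s^2 - 17*s - 8*t^2 + t*(57*s + 26) - 6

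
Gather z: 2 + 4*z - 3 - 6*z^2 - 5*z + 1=-6*z^2 - z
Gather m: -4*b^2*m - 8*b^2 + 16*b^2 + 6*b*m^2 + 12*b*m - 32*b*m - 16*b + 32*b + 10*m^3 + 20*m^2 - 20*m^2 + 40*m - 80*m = 8*b^2 + 6*b*m^2 + 16*b + 10*m^3 + m*(-4*b^2 - 20*b - 40)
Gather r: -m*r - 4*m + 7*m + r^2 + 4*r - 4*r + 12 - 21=-m*r + 3*m + r^2 - 9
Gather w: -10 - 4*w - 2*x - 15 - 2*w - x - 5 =-6*w - 3*x - 30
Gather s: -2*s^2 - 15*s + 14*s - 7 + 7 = -2*s^2 - s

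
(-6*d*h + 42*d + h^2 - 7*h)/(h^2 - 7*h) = (-6*d + h)/h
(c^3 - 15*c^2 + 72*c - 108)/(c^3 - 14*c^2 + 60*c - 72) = (c - 3)/(c - 2)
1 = 1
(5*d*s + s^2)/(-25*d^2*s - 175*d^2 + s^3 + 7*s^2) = s/(-5*d*s - 35*d + s^2 + 7*s)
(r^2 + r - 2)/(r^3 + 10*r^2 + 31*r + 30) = (r - 1)/(r^2 + 8*r + 15)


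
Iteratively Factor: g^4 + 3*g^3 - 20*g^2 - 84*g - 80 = (g - 5)*(g^3 + 8*g^2 + 20*g + 16) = (g - 5)*(g + 2)*(g^2 + 6*g + 8) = (g - 5)*(g + 2)*(g + 4)*(g + 2)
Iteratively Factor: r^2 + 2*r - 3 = (r + 3)*(r - 1)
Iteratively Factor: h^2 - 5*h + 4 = (h - 1)*(h - 4)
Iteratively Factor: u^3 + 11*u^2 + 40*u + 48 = (u + 4)*(u^2 + 7*u + 12) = (u + 3)*(u + 4)*(u + 4)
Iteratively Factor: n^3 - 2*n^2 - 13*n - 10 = (n + 2)*(n^2 - 4*n - 5) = (n + 1)*(n + 2)*(n - 5)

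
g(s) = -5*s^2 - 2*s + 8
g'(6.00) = -62.00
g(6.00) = -184.00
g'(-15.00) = 148.00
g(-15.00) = -1087.00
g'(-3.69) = 34.90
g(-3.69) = -52.70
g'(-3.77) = 35.70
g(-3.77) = -55.52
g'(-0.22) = 0.20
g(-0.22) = 8.20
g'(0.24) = -4.40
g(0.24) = 7.23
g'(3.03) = -32.30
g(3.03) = -43.96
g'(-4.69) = 44.90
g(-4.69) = -92.60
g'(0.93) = -11.30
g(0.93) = 1.82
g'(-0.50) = 3.00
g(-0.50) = 7.75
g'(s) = -10*s - 2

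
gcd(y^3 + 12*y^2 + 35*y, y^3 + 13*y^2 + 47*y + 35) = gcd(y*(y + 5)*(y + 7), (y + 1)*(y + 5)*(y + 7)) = y^2 + 12*y + 35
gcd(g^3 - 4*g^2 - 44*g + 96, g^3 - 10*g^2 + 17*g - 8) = g - 8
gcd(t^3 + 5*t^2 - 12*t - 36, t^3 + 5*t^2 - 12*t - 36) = t^3 + 5*t^2 - 12*t - 36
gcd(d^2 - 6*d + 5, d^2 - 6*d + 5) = d^2 - 6*d + 5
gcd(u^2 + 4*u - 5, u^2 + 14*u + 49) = 1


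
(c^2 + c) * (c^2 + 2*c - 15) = c^4 + 3*c^3 - 13*c^2 - 15*c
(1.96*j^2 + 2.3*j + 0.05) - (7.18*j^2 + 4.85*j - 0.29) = -5.22*j^2 - 2.55*j + 0.34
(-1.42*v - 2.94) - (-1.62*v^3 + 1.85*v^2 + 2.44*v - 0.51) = 1.62*v^3 - 1.85*v^2 - 3.86*v - 2.43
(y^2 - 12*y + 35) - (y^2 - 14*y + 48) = 2*y - 13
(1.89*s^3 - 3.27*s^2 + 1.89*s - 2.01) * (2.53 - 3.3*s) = -6.237*s^4 + 15.5727*s^3 - 14.5101*s^2 + 11.4147*s - 5.0853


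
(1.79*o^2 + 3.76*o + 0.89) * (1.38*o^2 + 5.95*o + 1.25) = 2.4702*o^4 + 15.8393*o^3 + 25.8377*o^2 + 9.9955*o + 1.1125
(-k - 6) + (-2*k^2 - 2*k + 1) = -2*k^2 - 3*k - 5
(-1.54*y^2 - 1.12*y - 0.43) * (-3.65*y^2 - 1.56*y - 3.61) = 5.621*y^4 + 6.4904*y^3 + 8.8761*y^2 + 4.714*y + 1.5523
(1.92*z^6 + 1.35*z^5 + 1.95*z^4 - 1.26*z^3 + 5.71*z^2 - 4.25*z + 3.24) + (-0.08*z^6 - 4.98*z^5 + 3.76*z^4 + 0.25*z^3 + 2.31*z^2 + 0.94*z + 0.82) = 1.84*z^6 - 3.63*z^5 + 5.71*z^4 - 1.01*z^3 + 8.02*z^2 - 3.31*z + 4.06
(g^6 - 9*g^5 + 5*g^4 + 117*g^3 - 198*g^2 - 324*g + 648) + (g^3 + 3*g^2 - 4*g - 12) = g^6 - 9*g^5 + 5*g^4 + 118*g^3 - 195*g^2 - 328*g + 636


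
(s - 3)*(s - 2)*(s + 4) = s^3 - s^2 - 14*s + 24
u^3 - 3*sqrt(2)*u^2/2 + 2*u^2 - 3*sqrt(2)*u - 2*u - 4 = (u + 2)*(u - 2*sqrt(2))*(u + sqrt(2)/2)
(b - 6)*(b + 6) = b^2 - 36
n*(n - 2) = n^2 - 2*n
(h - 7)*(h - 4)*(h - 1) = h^3 - 12*h^2 + 39*h - 28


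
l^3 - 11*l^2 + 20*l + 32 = (l - 8)*(l - 4)*(l + 1)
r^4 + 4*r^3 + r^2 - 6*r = r*(r - 1)*(r + 2)*(r + 3)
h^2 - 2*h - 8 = (h - 4)*(h + 2)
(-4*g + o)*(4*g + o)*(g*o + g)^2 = -16*g^4*o^2 - 32*g^4*o - 16*g^4 + g^2*o^4 + 2*g^2*o^3 + g^2*o^2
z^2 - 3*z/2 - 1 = (z - 2)*(z + 1/2)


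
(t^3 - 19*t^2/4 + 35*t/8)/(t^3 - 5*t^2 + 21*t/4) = (4*t - 5)/(2*(2*t - 3))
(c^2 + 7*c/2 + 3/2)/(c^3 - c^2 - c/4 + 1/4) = 2*(c + 3)/(2*c^2 - 3*c + 1)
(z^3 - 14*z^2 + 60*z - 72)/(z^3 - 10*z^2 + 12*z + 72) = (z - 2)/(z + 2)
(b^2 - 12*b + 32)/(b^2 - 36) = (b^2 - 12*b + 32)/(b^2 - 36)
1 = 1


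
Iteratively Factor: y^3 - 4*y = (y - 2)*(y^2 + 2*y) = (y - 2)*(y + 2)*(y)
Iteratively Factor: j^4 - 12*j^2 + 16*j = (j - 2)*(j^3 + 2*j^2 - 8*j) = (j - 2)*(j + 4)*(j^2 - 2*j) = j*(j - 2)*(j + 4)*(j - 2)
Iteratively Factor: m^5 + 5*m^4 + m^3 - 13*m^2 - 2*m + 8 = (m - 1)*(m^4 + 6*m^3 + 7*m^2 - 6*m - 8) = (m - 1)*(m + 2)*(m^3 + 4*m^2 - m - 4) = (m - 1)*(m + 1)*(m + 2)*(m^2 + 3*m - 4) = (m - 1)^2*(m + 1)*(m + 2)*(m + 4)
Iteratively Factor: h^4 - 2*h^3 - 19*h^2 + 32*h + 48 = (h - 4)*(h^3 + 2*h^2 - 11*h - 12) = (h - 4)*(h + 1)*(h^2 + h - 12) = (h - 4)*(h - 3)*(h + 1)*(h + 4)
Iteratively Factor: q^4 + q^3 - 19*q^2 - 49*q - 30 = (q + 1)*(q^3 - 19*q - 30) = (q - 5)*(q + 1)*(q^2 + 5*q + 6) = (q - 5)*(q + 1)*(q + 3)*(q + 2)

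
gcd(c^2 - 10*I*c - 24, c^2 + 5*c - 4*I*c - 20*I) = c - 4*I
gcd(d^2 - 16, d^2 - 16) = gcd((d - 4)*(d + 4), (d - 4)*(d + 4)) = d^2 - 16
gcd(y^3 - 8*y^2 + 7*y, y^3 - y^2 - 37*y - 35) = y - 7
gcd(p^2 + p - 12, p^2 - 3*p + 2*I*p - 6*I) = p - 3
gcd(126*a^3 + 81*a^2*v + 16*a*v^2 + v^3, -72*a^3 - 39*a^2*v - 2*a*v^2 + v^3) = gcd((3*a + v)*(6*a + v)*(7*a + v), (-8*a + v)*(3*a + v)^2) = 3*a + v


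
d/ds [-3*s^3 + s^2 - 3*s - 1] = -9*s^2 + 2*s - 3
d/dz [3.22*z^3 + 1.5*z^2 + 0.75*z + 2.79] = 9.66*z^2 + 3.0*z + 0.75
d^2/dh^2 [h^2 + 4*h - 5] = 2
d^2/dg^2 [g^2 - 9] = 2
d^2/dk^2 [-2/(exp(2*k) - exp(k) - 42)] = 2*(2*(2*exp(k) - 1)^2*exp(k) + (4*exp(k) - 1)*(-exp(2*k) + exp(k) + 42))*exp(k)/(-exp(2*k) + exp(k) + 42)^3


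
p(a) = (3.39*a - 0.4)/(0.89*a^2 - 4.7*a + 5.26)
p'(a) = (4.7 - 1.78*a)*(3.39*a - 0.4)/(0.89*a^2 - 4.7*a + 5.26)^2 + 3.39/(0.89*a^2 - 4.7*a + 5.26)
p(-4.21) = -0.36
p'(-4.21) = -0.02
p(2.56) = -8.81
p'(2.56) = -2.27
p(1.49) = 19.97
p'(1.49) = 190.16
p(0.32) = 0.18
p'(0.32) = 1.07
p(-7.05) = -0.29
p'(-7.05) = -0.02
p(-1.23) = -0.37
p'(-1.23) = 0.07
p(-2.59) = -0.39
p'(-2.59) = -0.01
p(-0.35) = -0.23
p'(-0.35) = 0.31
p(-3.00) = -0.39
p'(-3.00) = -0.02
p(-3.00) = -0.39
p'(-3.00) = -0.02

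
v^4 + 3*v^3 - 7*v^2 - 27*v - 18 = (v - 3)*(v + 1)*(v + 2)*(v + 3)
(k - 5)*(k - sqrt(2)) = k^2 - 5*k - sqrt(2)*k + 5*sqrt(2)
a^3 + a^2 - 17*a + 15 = (a - 3)*(a - 1)*(a + 5)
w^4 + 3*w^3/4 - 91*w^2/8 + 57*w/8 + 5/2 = (w - 5/2)*(w - 1)*(w + 1/4)*(w + 4)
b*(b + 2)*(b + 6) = b^3 + 8*b^2 + 12*b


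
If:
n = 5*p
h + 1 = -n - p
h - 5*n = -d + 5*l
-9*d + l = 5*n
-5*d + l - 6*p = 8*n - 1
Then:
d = -59/516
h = -149/129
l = -593/1548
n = 50/387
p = 10/387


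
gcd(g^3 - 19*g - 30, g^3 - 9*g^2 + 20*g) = g - 5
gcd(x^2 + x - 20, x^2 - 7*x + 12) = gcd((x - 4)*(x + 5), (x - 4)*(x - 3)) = x - 4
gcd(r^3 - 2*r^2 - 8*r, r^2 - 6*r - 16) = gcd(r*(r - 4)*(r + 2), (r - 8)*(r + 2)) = r + 2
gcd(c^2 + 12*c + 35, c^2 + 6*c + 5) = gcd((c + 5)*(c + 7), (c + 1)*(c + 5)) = c + 5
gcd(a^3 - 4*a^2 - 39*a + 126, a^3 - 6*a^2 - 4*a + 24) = 1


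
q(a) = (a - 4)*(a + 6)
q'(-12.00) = -22.00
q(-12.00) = 96.00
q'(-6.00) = -10.00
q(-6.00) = 0.00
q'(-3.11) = -4.22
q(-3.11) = -20.55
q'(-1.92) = -1.84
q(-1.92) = -24.15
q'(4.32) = 10.64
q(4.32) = 3.30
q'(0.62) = 3.24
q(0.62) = -22.38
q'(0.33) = 2.66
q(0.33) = -23.23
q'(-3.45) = -4.90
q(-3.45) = -19.00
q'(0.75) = 3.50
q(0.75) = -21.94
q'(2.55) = 7.10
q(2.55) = -12.40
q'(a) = 2*a + 2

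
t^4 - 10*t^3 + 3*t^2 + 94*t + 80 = (t - 8)*(t - 5)*(t + 1)*(t + 2)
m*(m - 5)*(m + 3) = m^3 - 2*m^2 - 15*m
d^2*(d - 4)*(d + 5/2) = d^4 - 3*d^3/2 - 10*d^2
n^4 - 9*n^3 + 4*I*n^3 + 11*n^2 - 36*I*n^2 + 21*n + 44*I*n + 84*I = (n - 7)*(n - 3)*(n + 1)*(n + 4*I)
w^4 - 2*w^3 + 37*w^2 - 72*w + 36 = (w - 6*I)*(w + 6*I)*(-I*w + I)*(I*w - I)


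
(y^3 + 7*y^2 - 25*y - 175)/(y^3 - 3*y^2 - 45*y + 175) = (y + 5)/(y - 5)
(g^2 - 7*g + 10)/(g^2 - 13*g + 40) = (g - 2)/(g - 8)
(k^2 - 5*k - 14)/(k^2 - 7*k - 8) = (-k^2 + 5*k + 14)/(-k^2 + 7*k + 8)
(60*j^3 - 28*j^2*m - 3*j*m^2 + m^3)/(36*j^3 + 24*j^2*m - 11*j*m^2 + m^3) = (10*j^2 - 3*j*m - m^2)/(6*j^2 + 5*j*m - m^2)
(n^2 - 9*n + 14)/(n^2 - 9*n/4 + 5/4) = 4*(n^2 - 9*n + 14)/(4*n^2 - 9*n + 5)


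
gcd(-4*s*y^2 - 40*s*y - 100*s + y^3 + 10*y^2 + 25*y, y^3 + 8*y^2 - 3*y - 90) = y + 5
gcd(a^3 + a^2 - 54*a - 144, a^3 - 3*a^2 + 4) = 1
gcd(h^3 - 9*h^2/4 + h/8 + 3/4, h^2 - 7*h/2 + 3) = h - 2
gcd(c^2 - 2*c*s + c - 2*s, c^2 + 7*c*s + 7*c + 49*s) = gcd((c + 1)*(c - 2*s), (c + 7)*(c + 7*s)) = 1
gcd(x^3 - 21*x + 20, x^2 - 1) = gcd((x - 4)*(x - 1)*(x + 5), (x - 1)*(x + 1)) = x - 1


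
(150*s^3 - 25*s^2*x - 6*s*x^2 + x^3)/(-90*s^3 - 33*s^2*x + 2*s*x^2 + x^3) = (-5*s + x)/(3*s + x)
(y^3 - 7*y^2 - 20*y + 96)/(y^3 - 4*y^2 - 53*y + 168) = (y + 4)/(y + 7)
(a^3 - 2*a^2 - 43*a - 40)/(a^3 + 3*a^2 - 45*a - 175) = (a^2 - 7*a - 8)/(a^2 - 2*a - 35)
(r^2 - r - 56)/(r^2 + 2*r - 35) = (r - 8)/(r - 5)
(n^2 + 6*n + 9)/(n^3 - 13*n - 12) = (n + 3)/(n^2 - 3*n - 4)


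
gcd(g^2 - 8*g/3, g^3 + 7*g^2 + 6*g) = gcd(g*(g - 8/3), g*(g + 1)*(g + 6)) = g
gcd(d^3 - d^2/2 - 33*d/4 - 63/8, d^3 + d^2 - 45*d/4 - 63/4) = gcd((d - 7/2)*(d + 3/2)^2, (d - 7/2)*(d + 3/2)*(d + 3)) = d^2 - 2*d - 21/4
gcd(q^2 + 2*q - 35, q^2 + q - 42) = q + 7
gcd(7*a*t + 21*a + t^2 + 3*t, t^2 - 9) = t + 3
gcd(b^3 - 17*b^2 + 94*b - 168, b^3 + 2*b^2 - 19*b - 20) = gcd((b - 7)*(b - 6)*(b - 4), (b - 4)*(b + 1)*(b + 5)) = b - 4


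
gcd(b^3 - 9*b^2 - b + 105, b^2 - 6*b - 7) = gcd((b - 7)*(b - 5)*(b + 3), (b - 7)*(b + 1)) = b - 7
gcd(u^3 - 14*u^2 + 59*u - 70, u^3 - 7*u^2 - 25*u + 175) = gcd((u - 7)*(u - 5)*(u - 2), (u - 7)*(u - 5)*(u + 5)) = u^2 - 12*u + 35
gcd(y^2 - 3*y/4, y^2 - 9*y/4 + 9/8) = y - 3/4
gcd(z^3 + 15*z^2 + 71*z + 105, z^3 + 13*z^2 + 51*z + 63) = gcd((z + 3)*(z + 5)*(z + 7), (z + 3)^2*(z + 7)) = z^2 + 10*z + 21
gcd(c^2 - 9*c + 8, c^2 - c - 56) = c - 8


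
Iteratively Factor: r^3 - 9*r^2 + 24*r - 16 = (r - 4)*(r^2 - 5*r + 4) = (r - 4)^2*(r - 1)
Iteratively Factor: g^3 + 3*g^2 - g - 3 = (g + 1)*(g^2 + 2*g - 3) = (g - 1)*(g + 1)*(g + 3)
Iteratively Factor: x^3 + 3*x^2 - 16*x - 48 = (x + 3)*(x^2 - 16) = (x - 4)*(x + 3)*(x + 4)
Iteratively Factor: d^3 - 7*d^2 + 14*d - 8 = (d - 1)*(d^2 - 6*d + 8) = (d - 2)*(d - 1)*(d - 4)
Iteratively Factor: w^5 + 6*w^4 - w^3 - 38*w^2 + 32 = (w + 4)*(w^4 + 2*w^3 - 9*w^2 - 2*w + 8) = (w - 1)*(w + 4)*(w^3 + 3*w^2 - 6*w - 8) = (w - 2)*(w - 1)*(w + 4)*(w^2 + 5*w + 4) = (w - 2)*(w - 1)*(w + 4)^2*(w + 1)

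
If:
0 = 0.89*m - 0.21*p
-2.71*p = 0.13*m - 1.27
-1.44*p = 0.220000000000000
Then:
No Solution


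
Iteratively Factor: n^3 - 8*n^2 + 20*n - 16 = (n - 4)*(n^2 - 4*n + 4) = (n - 4)*(n - 2)*(n - 2)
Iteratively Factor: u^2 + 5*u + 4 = (u + 1)*(u + 4)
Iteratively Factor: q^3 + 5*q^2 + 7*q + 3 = (q + 1)*(q^2 + 4*q + 3) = (q + 1)^2*(q + 3)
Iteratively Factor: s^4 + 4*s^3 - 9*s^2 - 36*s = (s + 3)*(s^3 + s^2 - 12*s) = s*(s + 3)*(s^2 + s - 12) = s*(s - 3)*(s + 3)*(s + 4)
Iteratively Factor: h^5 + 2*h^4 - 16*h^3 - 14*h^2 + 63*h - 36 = (h + 3)*(h^4 - h^3 - 13*h^2 + 25*h - 12) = (h - 1)*(h + 3)*(h^3 - 13*h + 12) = (h - 1)^2*(h + 3)*(h^2 + h - 12) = (h - 1)^2*(h + 3)*(h + 4)*(h - 3)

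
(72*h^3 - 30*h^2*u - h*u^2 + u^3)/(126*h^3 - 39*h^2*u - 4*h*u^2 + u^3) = (-4*h + u)/(-7*h + u)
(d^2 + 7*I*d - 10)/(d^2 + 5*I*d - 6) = (d + 5*I)/(d + 3*I)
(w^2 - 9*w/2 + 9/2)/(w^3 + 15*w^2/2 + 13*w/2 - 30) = (w - 3)/(w^2 + 9*w + 20)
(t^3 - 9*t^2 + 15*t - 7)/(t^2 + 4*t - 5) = (t^2 - 8*t + 7)/(t + 5)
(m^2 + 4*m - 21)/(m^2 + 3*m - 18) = (m + 7)/(m + 6)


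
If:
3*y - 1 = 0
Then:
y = 1/3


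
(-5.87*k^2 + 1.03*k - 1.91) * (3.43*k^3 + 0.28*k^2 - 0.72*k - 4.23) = -20.1341*k^5 + 1.8893*k^4 - 2.0365*k^3 + 23.5537*k^2 - 2.9817*k + 8.0793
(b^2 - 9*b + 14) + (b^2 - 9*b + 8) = 2*b^2 - 18*b + 22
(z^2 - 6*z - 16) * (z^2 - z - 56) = z^4 - 7*z^3 - 66*z^2 + 352*z + 896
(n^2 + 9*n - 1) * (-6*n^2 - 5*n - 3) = -6*n^4 - 59*n^3 - 42*n^2 - 22*n + 3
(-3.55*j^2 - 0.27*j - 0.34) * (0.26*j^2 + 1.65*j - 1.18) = -0.923*j^4 - 5.9277*j^3 + 3.6551*j^2 - 0.2424*j + 0.4012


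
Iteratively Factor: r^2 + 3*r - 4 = (r + 4)*(r - 1)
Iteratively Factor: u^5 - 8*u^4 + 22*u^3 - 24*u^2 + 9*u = (u - 3)*(u^4 - 5*u^3 + 7*u^2 - 3*u) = (u - 3)*(u - 1)*(u^3 - 4*u^2 + 3*u) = (u - 3)^2*(u - 1)*(u^2 - u) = u*(u - 3)^2*(u - 1)*(u - 1)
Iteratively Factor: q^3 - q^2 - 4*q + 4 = (q - 2)*(q^2 + q - 2) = (q - 2)*(q + 2)*(q - 1)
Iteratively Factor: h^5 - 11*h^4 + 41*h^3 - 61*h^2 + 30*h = (h)*(h^4 - 11*h^3 + 41*h^2 - 61*h + 30) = h*(h - 1)*(h^3 - 10*h^2 + 31*h - 30) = h*(h - 5)*(h - 1)*(h^2 - 5*h + 6) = h*(h - 5)*(h - 2)*(h - 1)*(h - 3)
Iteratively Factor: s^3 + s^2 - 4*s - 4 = (s + 2)*(s^2 - s - 2) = (s - 2)*(s + 2)*(s + 1)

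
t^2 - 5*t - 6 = (t - 6)*(t + 1)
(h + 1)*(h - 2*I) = h^2 + h - 2*I*h - 2*I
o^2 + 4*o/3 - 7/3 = (o - 1)*(o + 7/3)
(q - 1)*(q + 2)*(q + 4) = q^3 + 5*q^2 + 2*q - 8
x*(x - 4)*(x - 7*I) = x^3 - 4*x^2 - 7*I*x^2 + 28*I*x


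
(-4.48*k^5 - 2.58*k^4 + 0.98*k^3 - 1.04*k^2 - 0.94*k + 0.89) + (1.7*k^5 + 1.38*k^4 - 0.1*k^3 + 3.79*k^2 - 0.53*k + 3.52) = -2.78*k^5 - 1.2*k^4 + 0.88*k^3 + 2.75*k^2 - 1.47*k + 4.41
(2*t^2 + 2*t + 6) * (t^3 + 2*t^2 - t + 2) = 2*t^5 + 6*t^4 + 8*t^3 + 14*t^2 - 2*t + 12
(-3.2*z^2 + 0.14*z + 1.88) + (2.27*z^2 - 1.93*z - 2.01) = -0.93*z^2 - 1.79*z - 0.13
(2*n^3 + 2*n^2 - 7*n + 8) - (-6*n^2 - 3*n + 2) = 2*n^3 + 8*n^2 - 4*n + 6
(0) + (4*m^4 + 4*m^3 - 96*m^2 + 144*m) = 4*m^4 + 4*m^3 - 96*m^2 + 144*m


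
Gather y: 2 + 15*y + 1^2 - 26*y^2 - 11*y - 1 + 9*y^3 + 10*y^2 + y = 9*y^3 - 16*y^2 + 5*y + 2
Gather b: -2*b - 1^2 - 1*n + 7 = -2*b - n + 6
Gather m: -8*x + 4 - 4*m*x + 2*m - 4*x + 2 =m*(2 - 4*x) - 12*x + 6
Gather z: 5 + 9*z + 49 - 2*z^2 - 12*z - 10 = -2*z^2 - 3*z + 44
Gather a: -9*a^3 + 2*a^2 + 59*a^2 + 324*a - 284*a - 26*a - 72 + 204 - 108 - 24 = -9*a^3 + 61*a^2 + 14*a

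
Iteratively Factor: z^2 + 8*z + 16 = (z + 4)*(z + 4)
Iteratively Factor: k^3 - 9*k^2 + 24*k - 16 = (k - 4)*(k^2 - 5*k + 4) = (k - 4)*(k - 1)*(k - 4)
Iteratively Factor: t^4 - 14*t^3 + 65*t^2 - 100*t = (t - 4)*(t^3 - 10*t^2 + 25*t) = t*(t - 4)*(t^2 - 10*t + 25) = t*(t - 5)*(t - 4)*(t - 5)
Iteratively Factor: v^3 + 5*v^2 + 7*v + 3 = (v + 1)*(v^2 + 4*v + 3) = (v + 1)*(v + 3)*(v + 1)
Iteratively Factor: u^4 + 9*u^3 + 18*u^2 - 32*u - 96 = (u + 3)*(u^3 + 6*u^2 - 32) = (u + 3)*(u + 4)*(u^2 + 2*u - 8) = (u - 2)*(u + 3)*(u + 4)*(u + 4)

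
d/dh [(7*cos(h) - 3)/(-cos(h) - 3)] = 24*sin(h)/(cos(h) + 3)^2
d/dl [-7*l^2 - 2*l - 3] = -14*l - 2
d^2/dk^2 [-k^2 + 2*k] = -2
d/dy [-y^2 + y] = 1 - 2*y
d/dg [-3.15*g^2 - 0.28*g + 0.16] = -6.3*g - 0.28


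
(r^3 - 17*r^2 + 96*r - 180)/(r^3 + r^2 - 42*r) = (r^2 - 11*r + 30)/(r*(r + 7))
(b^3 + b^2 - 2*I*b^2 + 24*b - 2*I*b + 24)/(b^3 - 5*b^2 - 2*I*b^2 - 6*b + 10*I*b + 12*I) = (b^2 - 2*I*b + 24)/(b^2 - 2*b*(3 + I) + 12*I)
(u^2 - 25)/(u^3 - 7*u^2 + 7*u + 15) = (u + 5)/(u^2 - 2*u - 3)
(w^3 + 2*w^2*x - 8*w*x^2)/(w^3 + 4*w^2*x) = (w - 2*x)/w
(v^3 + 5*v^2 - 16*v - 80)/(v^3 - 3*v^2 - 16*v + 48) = (v + 5)/(v - 3)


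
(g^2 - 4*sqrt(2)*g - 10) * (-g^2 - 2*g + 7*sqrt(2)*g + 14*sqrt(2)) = -g^4 - 2*g^3 + 11*sqrt(2)*g^3 - 46*g^2 + 22*sqrt(2)*g^2 - 70*sqrt(2)*g - 92*g - 140*sqrt(2)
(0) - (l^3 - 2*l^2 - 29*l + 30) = -l^3 + 2*l^2 + 29*l - 30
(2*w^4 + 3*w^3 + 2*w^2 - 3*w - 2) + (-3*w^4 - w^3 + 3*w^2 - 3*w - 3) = -w^4 + 2*w^3 + 5*w^2 - 6*w - 5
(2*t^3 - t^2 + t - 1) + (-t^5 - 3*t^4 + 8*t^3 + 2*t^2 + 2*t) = -t^5 - 3*t^4 + 10*t^3 + t^2 + 3*t - 1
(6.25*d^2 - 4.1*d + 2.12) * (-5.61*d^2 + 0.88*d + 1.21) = -35.0625*d^4 + 28.501*d^3 - 7.9387*d^2 - 3.0954*d + 2.5652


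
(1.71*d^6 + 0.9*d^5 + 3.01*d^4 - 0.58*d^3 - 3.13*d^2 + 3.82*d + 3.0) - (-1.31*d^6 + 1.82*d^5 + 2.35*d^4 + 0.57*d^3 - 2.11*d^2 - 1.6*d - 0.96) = 3.02*d^6 - 0.92*d^5 + 0.66*d^4 - 1.15*d^3 - 1.02*d^2 + 5.42*d + 3.96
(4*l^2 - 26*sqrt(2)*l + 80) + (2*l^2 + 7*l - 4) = 6*l^2 - 26*sqrt(2)*l + 7*l + 76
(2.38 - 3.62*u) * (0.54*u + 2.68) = -1.9548*u^2 - 8.4164*u + 6.3784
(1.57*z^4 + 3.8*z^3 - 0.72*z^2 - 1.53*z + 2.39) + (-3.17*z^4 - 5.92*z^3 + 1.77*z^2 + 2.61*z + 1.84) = -1.6*z^4 - 2.12*z^3 + 1.05*z^2 + 1.08*z + 4.23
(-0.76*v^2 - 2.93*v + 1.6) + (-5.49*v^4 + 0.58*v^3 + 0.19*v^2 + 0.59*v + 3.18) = -5.49*v^4 + 0.58*v^3 - 0.57*v^2 - 2.34*v + 4.78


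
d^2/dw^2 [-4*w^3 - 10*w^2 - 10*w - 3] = -24*w - 20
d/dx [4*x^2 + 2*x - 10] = 8*x + 2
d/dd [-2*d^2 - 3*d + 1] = -4*d - 3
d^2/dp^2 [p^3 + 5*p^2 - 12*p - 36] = 6*p + 10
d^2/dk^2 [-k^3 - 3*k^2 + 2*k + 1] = -6*k - 6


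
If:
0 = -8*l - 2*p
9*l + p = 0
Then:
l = 0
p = 0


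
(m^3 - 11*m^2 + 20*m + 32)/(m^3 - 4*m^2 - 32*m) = (m^2 - 3*m - 4)/(m*(m + 4))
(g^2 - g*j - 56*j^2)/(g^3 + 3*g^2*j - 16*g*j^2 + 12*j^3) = (g^2 - g*j - 56*j^2)/(g^3 + 3*g^2*j - 16*g*j^2 + 12*j^3)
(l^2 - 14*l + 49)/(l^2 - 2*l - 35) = (l - 7)/(l + 5)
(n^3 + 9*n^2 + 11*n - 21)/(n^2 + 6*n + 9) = (n^2 + 6*n - 7)/(n + 3)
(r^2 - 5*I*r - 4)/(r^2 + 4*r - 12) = (r^2 - 5*I*r - 4)/(r^2 + 4*r - 12)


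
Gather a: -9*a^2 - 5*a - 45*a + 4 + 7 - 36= -9*a^2 - 50*a - 25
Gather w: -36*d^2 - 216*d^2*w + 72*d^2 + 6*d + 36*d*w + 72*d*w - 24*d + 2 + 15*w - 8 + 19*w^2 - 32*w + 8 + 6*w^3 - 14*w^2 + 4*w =36*d^2 - 18*d + 6*w^3 + 5*w^2 + w*(-216*d^2 + 108*d - 13) + 2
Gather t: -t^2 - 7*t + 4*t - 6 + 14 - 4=-t^2 - 3*t + 4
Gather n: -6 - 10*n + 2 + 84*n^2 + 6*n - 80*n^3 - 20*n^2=-80*n^3 + 64*n^2 - 4*n - 4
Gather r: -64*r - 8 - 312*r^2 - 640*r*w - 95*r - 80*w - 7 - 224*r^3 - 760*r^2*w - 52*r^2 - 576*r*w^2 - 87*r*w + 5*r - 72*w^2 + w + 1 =-224*r^3 + r^2*(-760*w - 364) + r*(-576*w^2 - 727*w - 154) - 72*w^2 - 79*w - 14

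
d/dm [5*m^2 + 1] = 10*m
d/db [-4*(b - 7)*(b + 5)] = 8 - 8*b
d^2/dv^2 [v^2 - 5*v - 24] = 2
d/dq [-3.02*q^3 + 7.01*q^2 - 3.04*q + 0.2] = -9.06*q^2 + 14.02*q - 3.04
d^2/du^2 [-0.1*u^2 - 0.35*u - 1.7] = -0.200000000000000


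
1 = 1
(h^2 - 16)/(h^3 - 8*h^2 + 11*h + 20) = (h + 4)/(h^2 - 4*h - 5)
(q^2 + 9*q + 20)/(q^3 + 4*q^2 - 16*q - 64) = (q + 5)/(q^2 - 16)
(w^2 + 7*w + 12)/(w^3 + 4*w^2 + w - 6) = (w + 4)/(w^2 + w - 2)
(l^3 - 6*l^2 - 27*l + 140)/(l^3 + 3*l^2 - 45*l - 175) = (l - 4)/(l + 5)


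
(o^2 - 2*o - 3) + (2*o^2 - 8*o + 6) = 3*o^2 - 10*o + 3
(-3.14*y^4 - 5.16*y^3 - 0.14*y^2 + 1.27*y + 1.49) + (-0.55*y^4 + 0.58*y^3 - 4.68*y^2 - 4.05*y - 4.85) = -3.69*y^4 - 4.58*y^3 - 4.82*y^2 - 2.78*y - 3.36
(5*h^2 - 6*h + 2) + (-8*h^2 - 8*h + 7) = -3*h^2 - 14*h + 9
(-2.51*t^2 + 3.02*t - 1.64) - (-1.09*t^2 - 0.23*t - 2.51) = -1.42*t^2 + 3.25*t + 0.87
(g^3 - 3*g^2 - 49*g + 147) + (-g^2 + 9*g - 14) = g^3 - 4*g^2 - 40*g + 133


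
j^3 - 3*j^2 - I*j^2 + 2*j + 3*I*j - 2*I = (j - 2)*(j - 1)*(j - I)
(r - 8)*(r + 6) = r^2 - 2*r - 48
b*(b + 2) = b^2 + 2*b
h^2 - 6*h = h*(h - 6)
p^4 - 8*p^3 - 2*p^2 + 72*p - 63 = (p - 7)*(p - 3)*(p - 1)*(p + 3)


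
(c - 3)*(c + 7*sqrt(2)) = c^2 - 3*c + 7*sqrt(2)*c - 21*sqrt(2)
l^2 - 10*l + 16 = (l - 8)*(l - 2)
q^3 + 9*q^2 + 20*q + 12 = (q + 1)*(q + 2)*(q + 6)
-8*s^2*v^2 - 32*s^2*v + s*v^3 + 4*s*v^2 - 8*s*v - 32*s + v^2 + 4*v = (-8*s + v)*(v + 4)*(s*v + 1)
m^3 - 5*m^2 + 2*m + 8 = (m - 4)*(m - 2)*(m + 1)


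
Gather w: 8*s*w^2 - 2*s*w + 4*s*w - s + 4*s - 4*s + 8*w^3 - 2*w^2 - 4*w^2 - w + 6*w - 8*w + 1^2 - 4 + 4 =-s + 8*w^3 + w^2*(8*s - 6) + w*(2*s - 3) + 1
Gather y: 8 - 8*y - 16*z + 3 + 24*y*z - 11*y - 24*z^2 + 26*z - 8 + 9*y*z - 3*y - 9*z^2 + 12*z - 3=y*(33*z - 22) - 33*z^2 + 22*z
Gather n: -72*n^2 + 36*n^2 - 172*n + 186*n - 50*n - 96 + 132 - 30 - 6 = -36*n^2 - 36*n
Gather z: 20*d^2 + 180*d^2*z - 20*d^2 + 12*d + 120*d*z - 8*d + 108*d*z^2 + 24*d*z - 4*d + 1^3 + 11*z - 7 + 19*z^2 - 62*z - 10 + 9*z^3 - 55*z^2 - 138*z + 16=9*z^3 + z^2*(108*d - 36) + z*(180*d^2 + 144*d - 189)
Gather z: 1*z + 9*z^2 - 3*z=9*z^2 - 2*z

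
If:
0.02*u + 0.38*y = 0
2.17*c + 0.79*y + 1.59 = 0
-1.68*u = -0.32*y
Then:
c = -0.73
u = 0.00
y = 0.00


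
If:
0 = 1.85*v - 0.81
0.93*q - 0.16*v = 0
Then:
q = 0.08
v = 0.44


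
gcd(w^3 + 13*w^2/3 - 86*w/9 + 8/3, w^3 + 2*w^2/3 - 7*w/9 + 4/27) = w - 1/3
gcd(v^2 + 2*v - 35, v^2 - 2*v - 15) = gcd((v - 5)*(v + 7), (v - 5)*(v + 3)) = v - 5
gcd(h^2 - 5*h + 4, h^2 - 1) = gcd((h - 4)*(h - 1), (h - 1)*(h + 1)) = h - 1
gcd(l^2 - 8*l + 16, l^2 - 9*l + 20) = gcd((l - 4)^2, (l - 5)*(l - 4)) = l - 4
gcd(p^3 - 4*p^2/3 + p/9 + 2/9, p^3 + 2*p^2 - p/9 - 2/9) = p + 1/3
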